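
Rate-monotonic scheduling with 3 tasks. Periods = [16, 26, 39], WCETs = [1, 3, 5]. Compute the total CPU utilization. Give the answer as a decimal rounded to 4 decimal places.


Compute individual utilizations (exact fractions):
  Task 1: C/T = 1/16 (approx. 0.0625)
  Task 2: C/T = 3/26 (approx. 0.1154)
  Task 3: C/T = 5/39 (approx. 0.1282)
Total utilization U = 1/16 + 3/26 + 5/39 = 191/624
Rounded to 4 decimal places: U = 0.3061
RM (Liu & Layland) bound for 3 tasks = 0.779763; compare with U = 191/624 (approx. 0.306090)
U <= bound, so schedulable by RM sufficient condition.

0.3061


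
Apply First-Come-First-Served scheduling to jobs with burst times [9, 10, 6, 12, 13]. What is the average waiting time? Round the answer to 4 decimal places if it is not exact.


FCFS order (as given): [9, 10, 6, 12, 13]
Waiting times:
  Job 1: wait = 0
  Job 2: wait = 9
  Job 3: wait = 19
  Job 4: wait = 25
  Job 5: wait = 37
Sum of waiting times = 90
Average waiting time = 90/5 = 18.0

18.0


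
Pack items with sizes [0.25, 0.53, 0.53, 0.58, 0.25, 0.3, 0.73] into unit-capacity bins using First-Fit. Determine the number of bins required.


Place items sequentially using First-Fit:
  Item 0.25 -> new Bin 1
  Item 0.53 -> Bin 1 (now 0.78)
  Item 0.53 -> new Bin 2
  Item 0.58 -> new Bin 3
  Item 0.25 -> Bin 2 (now 0.78)
  Item 0.3 -> Bin 3 (now 0.88)
  Item 0.73 -> new Bin 4
Total bins used = 4

4


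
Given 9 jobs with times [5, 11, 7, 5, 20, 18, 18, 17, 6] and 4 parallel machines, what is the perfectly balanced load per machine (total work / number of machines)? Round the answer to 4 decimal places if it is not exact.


Total processing time = 5 + 11 + 7 + 5 + 20 + 18 + 18 + 17 + 6 = 107
Number of machines = 4
Ideal balanced load = 107 / 4 = 26.75

26.75


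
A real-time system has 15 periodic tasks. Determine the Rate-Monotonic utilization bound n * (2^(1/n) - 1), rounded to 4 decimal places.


Compute 2^(1/15) = 1.0472941228
Subtract 1: 1.0472941228 - 1 = 0.0472941228
Multiply by n: 15 * 0.0472941228 = 0.7094118420
Round to 4 dp: 0.7094

0.7094


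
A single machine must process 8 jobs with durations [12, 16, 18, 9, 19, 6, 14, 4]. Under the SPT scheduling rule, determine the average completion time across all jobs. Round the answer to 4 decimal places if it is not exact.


Sort jobs by processing time (SPT order): [4, 6, 9, 12, 14, 16, 18, 19]
Compute completion times sequentially:
  Job 1: processing = 4, completes at 4
  Job 2: processing = 6, completes at 10
  Job 3: processing = 9, completes at 19
  Job 4: processing = 12, completes at 31
  Job 5: processing = 14, completes at 45
  Job 6: processing = 16, completes at 61
  Job 7: processing = 18, completes at 79
  Job 8: processing = 19, completes at 98
Sum of completion times = 347
Average completion time = 347/8 = 43.375

43.375


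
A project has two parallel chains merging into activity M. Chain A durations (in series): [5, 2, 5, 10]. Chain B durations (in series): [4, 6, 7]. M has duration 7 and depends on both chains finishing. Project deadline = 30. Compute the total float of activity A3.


Forward pass: ES(A3) = sum of predecessors on chain A = 7
EF = ES + duration = 7 + 5 = 12
Backward pass: LF(M) = deadline = 30; LS(M) = 30 - 7 = 23
LF(A3) = LS(M) - sum(successors on chain A) = 23 - 10 = 13
LS = LF - duration = 13 - 5 = 8
Total float = LS - ES = 8 - 7 = 1

1


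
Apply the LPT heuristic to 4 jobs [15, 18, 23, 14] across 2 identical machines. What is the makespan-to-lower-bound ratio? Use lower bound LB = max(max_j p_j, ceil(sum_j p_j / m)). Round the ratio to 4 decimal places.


LPT order: [23, 18, 15, 14]
Machine loads after assignment: [37, 33]
LPT makespan = 37
Lower bound = max(max_job, ceil(total/2)) = max(23, 35) = 35
Ratio = 37 / 35 = 1.0571

1.0571


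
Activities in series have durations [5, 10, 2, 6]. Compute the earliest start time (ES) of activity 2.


Activity 2 starts after activities 1 through 1 complete.
Predecessor durations: [5]
ES = 5 = 5

5


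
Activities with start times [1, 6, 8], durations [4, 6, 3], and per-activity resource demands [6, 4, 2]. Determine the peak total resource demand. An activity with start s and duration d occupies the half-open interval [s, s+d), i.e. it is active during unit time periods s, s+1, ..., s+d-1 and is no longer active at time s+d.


Each activity i is active on [start_i, start_i + duration_i).
Compute total resource usage per time slot:
  t=0: active resources = [], total = 0
  t=1: active resources = [6], total = 6
  t=2: active resources = [6], total = 6
  t=3: active resources = [6], total = 6
  t=4: active resources = [6], total = 6
  t=5: active resources = [], total = 0
  t=6: active resources = [4], total = 4
  t=7: active resources = [4], total = 4
  t=8: active resources = [4, 2], total = 6
  t=9: active resources = [4, 2], total = 6
  t=10: active resources = [4, 2], total = 6
  t=11: active resources = [4], total = 4
Peak resource demand = 6

6


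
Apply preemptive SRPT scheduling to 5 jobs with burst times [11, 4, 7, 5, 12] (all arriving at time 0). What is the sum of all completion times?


Since all jobs arrive at t=0, SRPT equals SPT ordering.
SPT order: [4, 5, 7, 11, 12]
Completion times:
  Job 1: p=4, C=4
  Job 2: p=5, C=9
  Job 3: p=7, C=16
  Job 4: p=11, C=27
  Job 5: p=12, C=39
Total completion time = 4 + 9 + 16 + 27 + 39 = 95

95


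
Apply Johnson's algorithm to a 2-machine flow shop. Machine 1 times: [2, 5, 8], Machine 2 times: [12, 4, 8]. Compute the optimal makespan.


Apply Johnson's rule:
  Group 1 (a <= b): [(1, 2, 12), (3, 8, 8)]
  Group 2 (a > b): [(2, 5, 4)]
Optimal job order: [1, 3, 2]
Schedule:
  Job 1: M1 done at 2, M2 done at 14
  Job 3: M1 done at 10, M2 done at 22
  Job 2: M1 done at 15, M2 done at 26
Makespan = 26

26


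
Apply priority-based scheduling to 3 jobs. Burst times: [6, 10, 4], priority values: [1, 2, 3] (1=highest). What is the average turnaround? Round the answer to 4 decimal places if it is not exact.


Sort by priority (ascending = highest first):
Order: [(1, 6), (2, 10), (3, 4)]
Completion times:
  Priority 1, burst=6, C=6
  Priority 2, burst=10, C=16
  Priority 3, burst=4, C=20
Average turnaround = 42/3 = 14.0

14.0


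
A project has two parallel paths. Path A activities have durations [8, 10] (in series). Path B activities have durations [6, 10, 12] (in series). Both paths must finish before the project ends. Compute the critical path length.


Path A total = 8 + 10 = 18
Path B total = 6 + 10 + 12 = 28
Critical path = longest path = max(18, 28) = 28

28


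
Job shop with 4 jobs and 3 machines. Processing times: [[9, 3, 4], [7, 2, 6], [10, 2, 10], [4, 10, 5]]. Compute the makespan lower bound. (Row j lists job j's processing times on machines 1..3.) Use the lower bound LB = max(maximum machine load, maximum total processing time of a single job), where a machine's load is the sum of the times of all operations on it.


Machine loads:
  Machine 1: 9 + 7 + 10 + 4 = 30
  Machine 2: 3 + 2 + 2 + 10 = 17
  Machine 3: 4 + 6 + 10 + 5 = 25
Max machine load = 30
Job totals:
  Job 1: 16
  Job 2: 15
  Job 3: 22
  Job 4: 19
Max job total = 22
Lower bound = max(30, 22) = 30

30


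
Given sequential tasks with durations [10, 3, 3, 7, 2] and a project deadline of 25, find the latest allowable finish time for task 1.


LF(activity 1) = deadline - sum of successor durations
Successors: activities 2 through 5 with durations [3, 3, 7, 2]
Sum of successor durations = 15
LF = 25 - 15 = 10

10


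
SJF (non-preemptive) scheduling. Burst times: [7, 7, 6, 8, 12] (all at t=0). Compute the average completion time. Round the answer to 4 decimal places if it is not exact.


SJF order (ascending): [6, 7, 7, 8, 12]
Completion times:
  Job 1: burst=6, C=6
  Job 2: burst=7, C=13
  Job 3: burst=7, C=20
  Job 4: burst=8, C=28
  Job 5: burst=12, C=40
Average completion = 107/5 = 21.4

21.4


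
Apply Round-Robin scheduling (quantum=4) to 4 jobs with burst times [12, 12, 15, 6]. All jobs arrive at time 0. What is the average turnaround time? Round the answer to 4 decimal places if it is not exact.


Time quantum = 4
Execution trace:
  J1 runs 4 units, time = 4
  J2 runs 4 units, time = 8
  J3 runs 4 units, time = 12
  J4 runs 4 units, time = 16
  J1 runs 4 units, time = 20
  J2 runs 4 units, time = 24
  J3 runs 4 units, time = 28
  J4 runs 2 units, time = 30
  J1 runs 4 units, time = 34
  J2 runs 4 units, time = 38
  J3 runs 4 units, time = 42
  J3 runs 3 units, time = 45
Finish times: [34, 38, 45, 30]
Average turnaround = 147/4 = 36.75

36.75


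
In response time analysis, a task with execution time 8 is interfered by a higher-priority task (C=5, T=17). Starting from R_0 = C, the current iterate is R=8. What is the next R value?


R_next = C + ceil(R_prev / T_hp) * C_hp
ceil(8 / 17) = ceil(0.4706) = 1
Interference = 1 * 5 = 5
R_next = 8 + 5 = 13

13


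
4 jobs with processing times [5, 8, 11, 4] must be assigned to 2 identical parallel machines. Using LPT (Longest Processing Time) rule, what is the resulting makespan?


Sort jobs in decreasing order (LPT): [11, 8, 5, 4]
Assign each job to the least loaded machine:
  Machine 1: jobs [11, 4], load = 15
  Machine 2: jobs [8, 5], load = 13
Makespan = max load = 15

15


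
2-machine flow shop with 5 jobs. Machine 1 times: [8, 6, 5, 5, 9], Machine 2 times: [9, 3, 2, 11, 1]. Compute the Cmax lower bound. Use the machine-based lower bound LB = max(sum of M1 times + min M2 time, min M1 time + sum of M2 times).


LB1 = sum(M1 times) + min(M2 times) = 33 + 1 = 34
LB2 = min(M1 times) + sum(M2 times) = 5 + 26 = 31
Lower bound = max(LB1, LB2) = max(34, 31) = 34

34


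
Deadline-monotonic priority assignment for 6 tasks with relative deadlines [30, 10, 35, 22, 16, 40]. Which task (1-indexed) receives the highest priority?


Sort tasks by relative deadline (ascending):
  Task 2: deadline = 10
  Task 5: deadline = 16
  Task 4: deadline = 22
  Task 1: deadline = 30
  Task 3: deadline = 35
  Task 6: deadline = 40
Priority order (highest first): [2, 5, 4, 1, 3, 6]
Highest priority task = 2

2


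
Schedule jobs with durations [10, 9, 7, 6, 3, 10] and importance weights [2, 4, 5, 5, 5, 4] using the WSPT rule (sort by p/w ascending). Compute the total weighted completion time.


Compute p/w ratios and sort ascending (WSPT): [(3, 5), (6, 5), (7, 5), (9, 4), (10, 4), (10, 2)]
Compute weighted completion times:
  Job (p=3,w=5): C=3, w*C=5*3=15
  Job (p=6,w=5): C=9, w*C=5*9=45
  Job (p=7,w=5): C=16, w*C=5*16=80
  Job (p=9,w=4): C=25, w*C=4*25=100
  Job (p=10,w=4): C=35, w*C=4*35=140
  Job (p=10,w=2): C=45, w*C=2*45=90
Total weighted completion time = 470

470


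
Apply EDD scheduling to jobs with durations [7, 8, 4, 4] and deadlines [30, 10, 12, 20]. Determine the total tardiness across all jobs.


Sort by due date (EDD order): [(8, 10), (4, 12), (4, 20), (7, 30)]
Compute completion times and tardiness:
  Job 1: p=8, d=10, C=8, tardiness=max(0,8-10)=0
  Job 2: p=4, d=12, C=12, tardiness=max(0,12-12)=0
  Job 3: p=4, d=20, C=16, tardiness=max(0,16-20)=0
  Job 4: p=7, d=30, C=23, tardiness=max(0,23-30)=0
Total tardiness = 0

0


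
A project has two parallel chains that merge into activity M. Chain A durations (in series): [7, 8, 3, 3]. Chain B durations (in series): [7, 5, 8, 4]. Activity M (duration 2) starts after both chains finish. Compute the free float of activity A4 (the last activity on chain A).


ES(A4) = sum of predecessors on chain A = 18
EF(A4) = ES + duration = 18 + 3 = 21
Successor of A4 is M. ES(M) = max(sum(A), sum(B)) = max(21, 24) = 24
Free float = ES(successor) - EF(current) = 24 - 21 = 3

3


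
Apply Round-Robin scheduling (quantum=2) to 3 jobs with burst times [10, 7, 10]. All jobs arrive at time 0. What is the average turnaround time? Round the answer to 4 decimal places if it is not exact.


Time quantum = 2
Execution trace:
  J1 runs 2 units, time = 2
  J2 runs 2 units, time = 4
  J3 runs 2 units, time = 6
  J1 runs 2 units, time = 8
  J2 runs 2 units, time = 10
  J3 runs 2 units, time = 12
  J1 runs 2 units, time = 14
  J2 runs 2 units, time = 16
  J3 runs 2 units, time = 18
  J1 runs 2 units, time = 20
  J2 runs 1 units, time = 21
  J3 runs 2 units, time = 23
  J1 runs 2 units, time = 25
  J3 runs 2 units, time = 27
Finish times: [25, 21, 27]
Average turnaround = 73/3 = 24.3333

24.3333


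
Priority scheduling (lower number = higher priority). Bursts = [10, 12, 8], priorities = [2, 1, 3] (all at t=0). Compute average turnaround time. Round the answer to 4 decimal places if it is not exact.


Sort by priority (ascending = highest first):
Order: [(1, 12), (2, 10), (3, 8)]
Completion times:
  Priority 1, burst=12, C=12
  Priority 2, burst=10, C=22
  Priority 3, burst=8, C=30
Average turnaround = 64/3 = 21.3333

21.3333


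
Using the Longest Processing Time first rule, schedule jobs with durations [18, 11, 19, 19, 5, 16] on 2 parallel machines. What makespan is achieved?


Sort jobs in decreasing order (LPT): [19, 19, 18, 16, 11, 5]
Assign each job to the least loaded machine:
  Machine 1: jobs [19, 18, 5], load = 42
  Machine 2: jobs [19, 16, 11], load = 46
Makespan = max load = 46

46


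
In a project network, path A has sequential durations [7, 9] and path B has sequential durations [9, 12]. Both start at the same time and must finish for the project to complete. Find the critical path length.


Path A total = 7 + 9 = 16
Path B total = 9 + 12 = 21
Critical path = longest path = max(16, 21) = 21

21


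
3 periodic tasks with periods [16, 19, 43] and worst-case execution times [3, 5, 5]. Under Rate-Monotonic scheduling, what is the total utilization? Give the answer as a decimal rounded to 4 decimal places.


Compute individual utilizations (exact fractions):
  Task 1: C/T = 3/16 (approx. 0.1875)
  Task 2: C/T = 5/19 (approx. 0.2632)
  Task 3: C/T = 5/43 (approx. 0.1163)
Total utilization U = 3/16 + 5/19 + 5/43 = 7411/13072
Rounded to 4 decimal places: U = 0.5669
RM (Liu & Layland) bound for 3 tasks = 0.779763; compare with U = 7411/13072 (approx. 0.566937)
U <= bound, so schedulable by RM sufficient condition.

0.5669


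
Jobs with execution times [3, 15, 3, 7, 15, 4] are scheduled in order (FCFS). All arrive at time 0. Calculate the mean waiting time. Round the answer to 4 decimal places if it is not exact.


FCFS order (as given): [3, 15, 3, 7, 15, 4]
Waiting times:
  Job 1: wait = 0
  Job 2: wait = 3
  Job 3: wait = 18
  Job 4: wait = 21
  Job 5: wait = 28
  Job 6: wait = 43
Sum of waiting times = 113
Average waiting time = 113/6 = 18.8333

18.8333


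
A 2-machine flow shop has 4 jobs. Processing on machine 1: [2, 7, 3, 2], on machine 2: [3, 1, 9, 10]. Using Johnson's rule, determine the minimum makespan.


Apply Johnson's rule:
  Group 1 (a <= b): [(1, 2, 3), (4, 2, 10), (3, 3, 9)]
  Group 2 (a > b): [(2, 7, 1)]
Optimal job order: [1, 4, 3, 2]
Schedule:
  Job 1: M1 done at 2, M2 done at 5
  Job 4: M1 done at 4, M2 done at 15
  Job 3: M1 done at 7, M2 done at 24
  Job 2: M1 done at 14, M2 done at 25
Makespan = 25

25


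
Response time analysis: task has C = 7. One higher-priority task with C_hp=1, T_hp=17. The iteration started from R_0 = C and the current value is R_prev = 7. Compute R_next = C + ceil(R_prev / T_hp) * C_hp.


R_next = C + ceil(R_prev / T_hp) * C_hp
ceil(7 / 17) = ceil(0.4118) = 1
Interference = 1 * 1 = 1
R_next = 7 + 1 = 8

8


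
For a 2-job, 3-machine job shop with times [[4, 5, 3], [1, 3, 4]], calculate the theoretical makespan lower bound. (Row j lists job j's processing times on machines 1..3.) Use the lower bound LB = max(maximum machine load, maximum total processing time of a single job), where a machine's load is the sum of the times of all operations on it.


Machine loads:
  Machine 1: 4 + 1 = 5
  Machine 2: 5 + 3 = 8
  Machine 3: 3 + 4 = 7
Max machine load = 8
Job totals:
  Job 1: 12
  Job 2: 8
Max job total = 12
Lower bound = max(8, 12) = 12

12


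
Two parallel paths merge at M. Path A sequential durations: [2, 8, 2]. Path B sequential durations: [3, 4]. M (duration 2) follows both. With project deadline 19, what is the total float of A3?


Forward pass: ES(A3) = sum of predecessors on chain A = 10
EF = ES + duration = 10 + 2 = 12
Backward pass: LF(M) = deadline = 19; LS(M) = 19 - 2 = 17
LF(A3) = LS(M) - sum(successors on chain A) = 17 - 0 = 17
LS = LF - duration = 17 - 2 = 15
Total float = LS - ES = 15 - 10 = 5

5


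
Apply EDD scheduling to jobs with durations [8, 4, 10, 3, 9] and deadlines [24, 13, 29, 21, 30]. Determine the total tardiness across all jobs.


Sort by due date (EDD order): [(4, 13), (3, 21), (8, 24), (10, 29), (9, 30)]
Compute completion times and tardiness:
  Job 1: p=4, d=13, C=4, tardiness=max(0,4-13)=0
  Job 2: p=3, d=21, C=7, tardiness=max(0,7-21)=0
  Job 3: p=8, d=24, C=15, tardiness=max(0,15-24)=0
  Job 4: p=10, d=29, C=25, tardiness=max(0,25-29)=0
  Job 5: p=9, d=30, C=34, tardiness=max(0,34-30)=4
Total tardiness = 4

4


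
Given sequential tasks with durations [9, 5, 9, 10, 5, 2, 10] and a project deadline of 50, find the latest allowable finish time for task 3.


LF(activity 3) = deadline - sum of successor durations
Successors: activities 4 through 7 with durations [10, 5, 2, 10]
Sum of successor durations = 27
LF = 50 - 27 = 23

23


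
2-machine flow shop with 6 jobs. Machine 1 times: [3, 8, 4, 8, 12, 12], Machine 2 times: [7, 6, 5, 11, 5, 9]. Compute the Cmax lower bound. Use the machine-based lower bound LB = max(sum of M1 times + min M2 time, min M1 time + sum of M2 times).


LB1 = sum(M1 times) + min(M2 times) = 47 + 5 = 52
LB2 = min(M1 times) + sum(M2 times) = 3 + 43 = 46
Lower bound = max(LB1, LB2) = max(52, 46) = 52

52


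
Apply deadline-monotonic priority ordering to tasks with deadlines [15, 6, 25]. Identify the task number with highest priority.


Sort tasks by relative deadline (ascending):
  Task 2: deadline = 6
  Task 1: deadline = 15
  Task 3: deadline = 25
Priority order (highest first): [2, 1, 3]
Highest priority task = 2

2


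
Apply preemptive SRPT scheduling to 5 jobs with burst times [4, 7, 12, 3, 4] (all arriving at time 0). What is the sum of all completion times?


Since all jobs arrive at t=0, SRPT equals SPT ordering.
SPT order: [3, 4, 4, 7, 12]
Completion times:
  Job 1: p=3, C=3
  Job 2: p=4, C=7
  Job 3: p=4, C=11
  Job 4: p=7, C=18
  Job 5: p=12, C=30
Total completion time = 3 + 7 + 11 + 18 + 30 = 69

69


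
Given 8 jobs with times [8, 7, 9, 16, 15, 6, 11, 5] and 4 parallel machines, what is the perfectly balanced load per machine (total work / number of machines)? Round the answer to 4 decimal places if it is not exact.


Total processing time = 8 + 7 + 9 + 16 + 15 + 6 + 11 + 5 = 77
Number of machines = 4
Ideal balanced load = 77 / 4 = 19.25

19.25


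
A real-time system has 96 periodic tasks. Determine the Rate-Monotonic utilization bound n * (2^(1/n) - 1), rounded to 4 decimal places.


Compute 2^(1/96) = 1.0072464122
Subtract 1: 1.0072464122 - 1 = 0.0072464122
Multiply by n: 96 * 0.0072464122 = 0.6956555712
Round to 4 dp: 0.6957

0.6957


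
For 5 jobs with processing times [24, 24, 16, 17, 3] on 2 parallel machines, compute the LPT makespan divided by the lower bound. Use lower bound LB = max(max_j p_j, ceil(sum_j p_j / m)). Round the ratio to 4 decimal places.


LPT order: [24, 24, 17, 16, 3]
Machine loads after assignment: [41, 43]
LPT makespan = 43
Lower bound = max(max_job, ceil(total/2)) = max(24, 42) = 42
Ratio = 43 / 42 = 1.0238

1.0238


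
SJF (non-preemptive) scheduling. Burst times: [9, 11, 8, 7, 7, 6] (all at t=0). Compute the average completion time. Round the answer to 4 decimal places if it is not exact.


SJF order (ascending): [6, 7, 7, 8, 9, 11]
Completion times:
  Job 1: burst=6, C=6
  Job 2: burst=7, C=13
  Job 3: burst=7, C=20
  Job 4: burst=8, C=28
  Job 5: burst=9, C=37
  Job 6: burst=11, C=48
Average completion = 152/6 = 25.3333

25.3333


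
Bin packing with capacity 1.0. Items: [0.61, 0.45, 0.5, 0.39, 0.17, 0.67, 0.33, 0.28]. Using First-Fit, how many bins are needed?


Place items sequentially using First-Fit:
  Item 0.61 -> new Bin 1
  Item 0.45 -> new Bin 2
  Item 0.5 -> Bin 2 (now 0.95)
  Item 0.39 -> Bin 1 (now 1.0)
  Item 0.17 -> new Bin 3
  Item 0.67 -> Bin 3 (now 0.84)
  Item 0.33 -> new Bin 4
  Item 0.28 -> Bin 4 (now 0.61)
Total bins used = 4

4


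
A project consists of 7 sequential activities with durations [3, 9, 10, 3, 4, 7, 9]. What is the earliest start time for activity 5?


Activity 5 starts after activities 1 through 4 complete.
Predecessor durations: [3, 9, 10, 3]
ES = 3 + 9 + 10 + 3 = 25

25


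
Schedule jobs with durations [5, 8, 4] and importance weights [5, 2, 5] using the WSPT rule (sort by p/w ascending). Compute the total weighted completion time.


Compute p/w ratios and sort ascending (WSPT): [(4, 5), (5, 5), (8, 2)]
Compute weighted completion times:
  Job (p=4,w=5): C=4, w*C=5*4=20
  Job (p=5,w=5): C=9, w*C=5*9=45
  Job (p=8,w=2): C=17, w*C=2*17=34
Total weighted completion time = 99

99


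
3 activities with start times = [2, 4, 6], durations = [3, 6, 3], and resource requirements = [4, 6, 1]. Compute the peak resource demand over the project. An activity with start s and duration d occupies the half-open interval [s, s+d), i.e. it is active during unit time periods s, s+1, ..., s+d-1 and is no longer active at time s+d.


Each activity i is active on [start_i, start_i + duration_i).
Compute total resource usage per time slot:
  t=0: active resources = [], total = 0
  t=1: active resources = [], total = 0
  t=2: active resources = [4], total = 4
  t=3: active resources = [4], total = 4
  t=4: active resources = [4, 6], total = 10
  t=5: active resources = [6], total = 6
  t=6: active resources = [6, 1], total = 7
  t=7: active resources = [6, 1], total = 7
  t=8: active resources = [6, 1], total = 7
  t=9: active resources = [6], total = 6
Peak resource demand = 10

10


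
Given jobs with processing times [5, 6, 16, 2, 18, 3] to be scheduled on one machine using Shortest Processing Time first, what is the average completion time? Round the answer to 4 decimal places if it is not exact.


Sort jobs by processing time (SPT order): [2, 3, 5, 6, 16, 18]
Compute completion times sequentially:
  Job 1: processing = 2, completes at 2
  Job 2: processing = 3, completes at 5
  Job 3: processing = 5, completes at 10
  Job 4: processing = 6, completes at 16
  Job 5: processing = 16, completes at 32
  Job 6: processing = 18, completes at 50
Sum of completion times = 115
Average completion time = 115/6 = 19.1667

19.1667


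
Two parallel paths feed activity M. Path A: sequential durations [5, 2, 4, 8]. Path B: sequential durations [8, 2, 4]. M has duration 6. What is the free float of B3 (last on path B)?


ES(B3) = sum of predecessors on chain B = 10
EF(B3) = ES + duration = 10 + 4 = 14
Successor of B3 is M. ES(M) = max(sum(A), sum(B)) = max(19, 14) = 19
Free float = ES(successor) - EF(current) = 19 - 14 = 5

5


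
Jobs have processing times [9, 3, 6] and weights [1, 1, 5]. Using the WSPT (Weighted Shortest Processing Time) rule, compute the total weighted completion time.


Compute p/w ratios and sort ascending (WSPT): [(6, 5), (3, 1), (9, 1)]
Compute weighted completion times:
  Job (p=6,w=5): C=6, w*C=5*6=30
  Job (p=3,w=1): C=9, w*C=1*9=9
  Job (p=9,w=1): C=18, w*C=1*18=18
Total weighted completion time = 57

57


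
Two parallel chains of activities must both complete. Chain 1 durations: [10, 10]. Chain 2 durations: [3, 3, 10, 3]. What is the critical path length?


Path A total = 10 + 10 = 20
Path B total = 3 + 3 + 10 + 3 = 19
Critical path = longest path = max(20, 19) = 20

20


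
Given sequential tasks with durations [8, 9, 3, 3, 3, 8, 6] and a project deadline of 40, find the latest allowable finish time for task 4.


LF(activity 4) = deadline - sum of successor durations
Successors: activities 5 through 7 with durations [3, 8, 6]
Sum of successor durations = 17
LF = 40 - 17 = 23

23


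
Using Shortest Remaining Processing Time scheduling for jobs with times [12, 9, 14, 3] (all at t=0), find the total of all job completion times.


Since all jobs arrive at t=0, SRPT equals SPT ordering.
SPT order: [3, 9, 12, 14]
Completion times:
  Job 1: p=3, C=3
  Job 2: p=9, C=12
  Job 3: p=12, C=24
  Job 4: p=14, C=38
Total completion time = 3 + 12 + 24 + 38 = 77

77


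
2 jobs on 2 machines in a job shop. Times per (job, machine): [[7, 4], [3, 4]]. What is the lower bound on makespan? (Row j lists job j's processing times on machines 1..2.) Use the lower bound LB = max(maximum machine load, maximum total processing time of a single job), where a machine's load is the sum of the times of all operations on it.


Machine loads:
  Machine 1: 7 + 3 = 10
  Machine 2: 4 + 4 = 8
Max machine load = 10
Job totals:
  Job 1: 11
  Job 2: 7
Max job total = 11
Lower bound = max(10, 11) = 11

11


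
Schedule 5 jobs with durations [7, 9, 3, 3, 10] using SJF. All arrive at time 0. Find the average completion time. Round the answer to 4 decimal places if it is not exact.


SJF order (ascending): [3, 3, 7, 9, 10]
Completion times:
  Job 1: burst=3, C=3
  Job 2: burst=3, C=6
  Job 3: burst=7, C=13
  Job 4: burst=9, C=22
  Job 5: burst=10, C=32
Average completion = 76/5 = 15.2

15.2


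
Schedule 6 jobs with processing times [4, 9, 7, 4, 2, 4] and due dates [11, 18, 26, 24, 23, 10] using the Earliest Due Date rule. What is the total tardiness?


Sort by due date (EDD order): [(4, 10), (4, 11), (9, 18), (2, 23), (4, 24), (7, 26)]
Compute completion times and tardiness:
  Job 1: p=4, d=10, C=4, tardiness=max(0,4-10)=0
  Job 2: p=4, d=11, C=8, tardiness=max(0,8-11)=0
  Job 3: p=9, d=18, C=17, tardiness=max(0,17-18)=0
  Job 4: p=2, d=23, C=19, tardiness=max(0,19-23)=0
  Job 5: p=4, d=24, C=23, tardiness=max(0,23-24)=0
  Job 6: p=7, d=26, C=30, tardiness=max(0,30-26)=4
Total tardiness = 4

4


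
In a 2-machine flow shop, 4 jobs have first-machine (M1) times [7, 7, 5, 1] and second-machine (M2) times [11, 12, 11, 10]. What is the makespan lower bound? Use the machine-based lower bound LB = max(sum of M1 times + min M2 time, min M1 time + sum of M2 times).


LB1 = sum(M1 times) + min(M2 times) = 20 + 10 = 30
LB2 = min(M1 times) + sum(M2 times) = 1 + 44 = 45
Lower bound = max(LB1, LB2) = max(30, 45) = 45

45


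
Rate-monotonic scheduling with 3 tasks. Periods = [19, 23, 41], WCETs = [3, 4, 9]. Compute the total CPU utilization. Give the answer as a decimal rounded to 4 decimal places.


Compute individual utilizations (exact fractions):
  Task 1: C/T = 3/19 (approx. 0.1579)
  Task 2: C/T = 4/23 (approx. 0.1739)
  Task 3: C/T = 9/41 (approx. 0.2195)
Total utilization U = 3/19 + 4/23 + 9/41 = 9878/17917
Rounded to 4 decimal places: U = 0.5513
RM (Liu & Layland) bound for 3 tasks = 0.779763; compare with U = 9878/17917 (approx. 0.551320)
U <= bound, so schedulable by RM sufficient condition.

0.5513


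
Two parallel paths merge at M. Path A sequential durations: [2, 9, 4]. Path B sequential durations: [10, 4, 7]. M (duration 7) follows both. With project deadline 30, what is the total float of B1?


Forward pass: ES(B1) = sum of predecessors on chain B = 0
EF = ES + duration = 0 + 10 = 10
Backward pass: LF(M) = deadline = 30; LS(M) = 30 - 7 = 23
LF(B1) = LS(M) - sum(successors on chain B) = 23 - 11 = 12
LS = LF - duration = 12 - 10 = 2
Total float = LS - ES = 2 - 0 = 2

2


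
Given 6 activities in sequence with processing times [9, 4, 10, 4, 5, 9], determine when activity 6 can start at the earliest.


Activity 6 starts after activities 1 through 5 complete.
Predecessor durations: [9, 4, 10, 4, 5]
ES = 9 + 4 + 10 + 4 + 5 = 32

32


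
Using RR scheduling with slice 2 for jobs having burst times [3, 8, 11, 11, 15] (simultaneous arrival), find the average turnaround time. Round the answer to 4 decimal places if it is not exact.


Time quantum = 2
Execution trace:
  J1 runs 2 units, time = 2
  J2 runs 2 units, time = 4
  J3 runs 2 units, time = 6
  J4 runs 2 units, time = 8
  J5 runs 2 units, time = 10
  J1 runs 1 units, time = 11
  J2 runs 2 units, time = 13
  J3 runs 2 units, time = 15
  J4 runs 2 units, time = 17
  J5 runs 2 units, time = 19
  J2 runs 2 units, time = 21
  J3 runs 2 units, time = 23
  J4 runs 2 units, time = 25
  J5 runs 2 units, time = 27
  J2 runs 2 units, time = 29
  J3 runs 2 units, time = 31
  J4 runs 2 units, time = 33
  J5 runs 2 units, time = 35
  J3 runs 2 units, time = 37
  J4 runs 2 units, time = 39
  J5 runs 2 units, time = 41
  J3 runs 1 units, time = 42
  J4 runs 1 units, time = 43
  J5 runs 2 units, time = 45
  J5 runs 2 units, time = 47
  J5 runs 1 units, time = 48
Finish times: [11, 29, 42, 43, 48]
Average turnaround = 173/5 = 34.6

34.6


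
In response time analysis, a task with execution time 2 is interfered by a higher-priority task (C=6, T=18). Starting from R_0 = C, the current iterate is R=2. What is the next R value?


R_next = C + ceil(R_prev / T_hp) * C_hp
ceil(2 / 18) = ceil(0.1111) = 1
Interference = 1 * 6 = 6
R_next = 2 + 6 = 8

8


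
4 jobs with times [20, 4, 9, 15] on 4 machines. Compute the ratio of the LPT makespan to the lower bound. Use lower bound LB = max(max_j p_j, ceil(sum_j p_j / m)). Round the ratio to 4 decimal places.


LPT order: [20, 15, 9, 4]
Machine loads after assignment: [20, 15, 9, 4]
LPT makespan = 20
Lower bound = max(max_job, ceil(total/4)) = max(20, 12) = 20
Ratio = 20 / 20 = 1.0

1.0


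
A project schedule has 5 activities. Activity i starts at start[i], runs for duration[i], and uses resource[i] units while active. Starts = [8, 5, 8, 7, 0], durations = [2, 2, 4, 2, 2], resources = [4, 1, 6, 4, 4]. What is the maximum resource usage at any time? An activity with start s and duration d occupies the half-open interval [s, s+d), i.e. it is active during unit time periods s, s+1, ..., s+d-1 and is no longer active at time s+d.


Each activity i is active on [start_i, start_i + duration_i).
Compute total resource usage per time slot:
  t=0: active resources = [4], total = 4
  t=1: active resources = [4], total = 4
  t=2: active resources = [], total = 0
  t=3: active resources = [], total = 0
  t=4: active resources = [], total = 0
  t=5: active resources = [1], total = 1
  t=6: active resources = [1], total = 1
  t=7: active resources = [4], total = 4
  t=8: active resources = [4, 6, 4], total = 14
  t=9: active resources = [4, 6], total = 10
  t=10: active resources = [6], total = 6
  t=11: active resources = [6], total = 6
Peak resource demand = 14

14


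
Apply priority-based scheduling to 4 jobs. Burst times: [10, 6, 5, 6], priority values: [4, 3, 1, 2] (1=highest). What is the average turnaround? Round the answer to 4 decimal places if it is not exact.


Sort by priority (ascending = highest first):
Order: [(1, 5), (2, 6), (3, 6), (4, 10)]
Completion times:
  Priority 1, burst=5, C=5
  Priority 2, burst=6, C=11
  Priority 3, burst=6, C=17
  Priority 4, burst=10, C=27
Average turnaround = 60/4 = 15.0

15.0


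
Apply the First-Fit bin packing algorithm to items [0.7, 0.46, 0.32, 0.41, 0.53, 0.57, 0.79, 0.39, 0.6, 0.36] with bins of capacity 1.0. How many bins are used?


Place items sequentially using First-Fit:
  Item 0.7 -> new Bin 1
  Item 0.46 -> new Bin 2
  Item 0.32 -> Bin 2 (now 0.78)
  Item 0.41 -> new Bin 3
  Item 0.53 -> Bin 3 (now 0.94)
  Item 0.57 -> new Bin 4
  Item 0.79 -> new Bin 5
  Item 0.39 -> Bin 4 (now 0.96)
  Item 0.6 -> new Bin 6
  Item 0.36 -> Bin 6 (now 0.96)
Total bins used = 6

6


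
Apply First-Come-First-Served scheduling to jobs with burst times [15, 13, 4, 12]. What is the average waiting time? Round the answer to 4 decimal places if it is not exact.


FCFS order (as given): [15, 13, 4, 12]
Waiting times:
  Job 1: wait = 0
  Job 2: wait = 15
  Job 3: wait = 28
  Job 4: wait = 32
Sum of waiting times = 75
Average waiting time = 75/4 = 18.75

18.75


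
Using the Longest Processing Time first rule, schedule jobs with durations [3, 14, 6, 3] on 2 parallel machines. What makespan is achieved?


Sort jobs in decreasing order (LPT): [14, 6, 3, 3]
Assign each job to the least loaded machine:
  Machine 1: jobs [14], load = 14
  Machine 2: jobs [6, 3, 3], load = 12
Makespan = max load = 14

14


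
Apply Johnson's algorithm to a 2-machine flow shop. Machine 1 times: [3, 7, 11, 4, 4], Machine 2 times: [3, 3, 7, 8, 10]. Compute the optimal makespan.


Apply Johnson's rule:
  Group 1 (a <= b): [(1, 3, 3), (4, 4, 8), (5, 4, 10)]
  Group 2 (a > b): [(3, 11, 7), (2, 7, 3)]
Optimal job order: [1, 4, 5, 3, 2]
Schedule:
  Job 1: M1 done at 3, M2 done at 6
  Job 4: M1 done at 7, M2 done at 15
  Job 5: M1 done at 11, M2 done at 25
  Job 3: M1 done at 22, M2 done at 32
  Job 2: M1 done at 29, M2 done at 35
Makespan = 35

35


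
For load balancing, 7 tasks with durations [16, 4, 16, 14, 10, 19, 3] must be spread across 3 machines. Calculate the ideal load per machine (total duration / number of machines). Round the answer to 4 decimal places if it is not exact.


Total processing time = 16 + 4 + 16 + 14 + 10 + 19 + 3 = 82
Number of machines = 3
Ideal balanced load = 82 / 3 = 27.3333

27.3333


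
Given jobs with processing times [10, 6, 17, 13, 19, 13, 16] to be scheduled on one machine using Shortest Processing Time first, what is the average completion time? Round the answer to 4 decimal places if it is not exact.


Sort jobs by processing time (SPT order): [6, 10, 13, 13, 16, 17, 19]
Compute completion times sequentially:
  Job 1: processing = 6, completes at 6
  Job 2: processing = 10, completes at 16
  Job 3: processing = 13, completes at 29
  Job 4: processing = 13, completes at 42
  Job 5: processing = 16, completes at 58
  Job 6: processing = 17, completes at 75
  Job 7: processing = 19, completes at 94
Sum of completion times = 320
Average completion time = 320/7 = 45.7143

45.7143


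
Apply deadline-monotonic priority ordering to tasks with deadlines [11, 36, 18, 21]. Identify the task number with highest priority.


Sort tasks by relative deadline (ascending):
  Task 1: deadline = 11
  Task 3: deadline = 18
  Task 4: deadline = 21
  Task 2: deadline = 36
Priority order (highest first): [1, 3, 4, 2]
Highest priority task = 1

1


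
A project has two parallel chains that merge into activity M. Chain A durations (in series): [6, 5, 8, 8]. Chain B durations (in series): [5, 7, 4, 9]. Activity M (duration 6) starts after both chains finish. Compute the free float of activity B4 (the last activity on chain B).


ES(B4) = sum of predecessors on chain B = 16
EF(B4) = ES + duration = 16 + 9 = 25
Successor of B4 is M. ES(M) = max(sum(A), sum(B)) = max(27, 25) = 27
Free float = ES(successor) - EF(current) = 27 - 25 = 2

2


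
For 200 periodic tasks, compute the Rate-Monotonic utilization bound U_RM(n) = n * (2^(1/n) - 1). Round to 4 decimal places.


Compute 2^(1/200) = 1.0034717485
Subtract 1: 1.0034717485 - 1 = 0.0034717485
Multiply by n: 200 * 0.0034717485 = 0.6943497000
Round to 4 dp: 0.6943

0.6943


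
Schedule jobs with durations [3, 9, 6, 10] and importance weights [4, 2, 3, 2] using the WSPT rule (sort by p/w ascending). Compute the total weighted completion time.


Compute p/w ratios and sort ascending (WSPT): [(3, 4), (6, 3), (9, 2), (10, 2)]
Compute weighted completion times:
  Job (p=3,w=4): C=3, w*C=4*3=12
  Job (p=6,w=3): C=9, w*C=3*9=27
  Job (p=9,w=2): C=18, w*C=2*18=36
  Job (p=10,w=2): C=28, w*C=2*28=56
Total weighted completion time = 131

131


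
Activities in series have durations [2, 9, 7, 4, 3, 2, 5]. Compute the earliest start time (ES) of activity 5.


Activity 5 starts after activities 1 through 4 complete.
Predecessor durations: [2, 9, 7, 4]
ES = 2 + 9 + 7 + 4 = 22

22


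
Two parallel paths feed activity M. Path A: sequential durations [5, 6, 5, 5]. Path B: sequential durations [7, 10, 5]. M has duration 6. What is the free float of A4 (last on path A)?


ES(A4) = sum of predecessors on chain A = 16
EF(A4) = ES + duration = 16 + 5 = 21
Successor of A4 is M. ES(M) = max(sum(A), sum(B)) = max(21, 22) = 22
Free float = ES(successor) - EF(current) = 22 - 21 = 1

1


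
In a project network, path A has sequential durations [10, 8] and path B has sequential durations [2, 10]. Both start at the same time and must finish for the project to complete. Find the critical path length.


Path A total = 10 + 8 = 18
Path B total = 2 + 10 = 12
Critical path = longest path = max(18, 12) = 18

18


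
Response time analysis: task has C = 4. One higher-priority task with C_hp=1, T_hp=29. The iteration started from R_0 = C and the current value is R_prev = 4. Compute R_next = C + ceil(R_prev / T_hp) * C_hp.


R_next = C + ceil(R_prev / T_hp) * C_hp
ceil(4 / 29) = ceil(0.1379) = 1
Interference = 1 * 1 = 1
R_next = 4 + 1 = 5

5


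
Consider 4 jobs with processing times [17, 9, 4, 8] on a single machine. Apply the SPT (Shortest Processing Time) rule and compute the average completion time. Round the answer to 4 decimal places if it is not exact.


Sort jobs by processing time (SPT order): [4, 8, 9, 17]
Compute completion times sequentially:
  Job 1: processing = 4, completes at 4
  Job 2: processing = 8, completes at 12
  Job 3: processing = 9, completes at 21
  Job 4: processing = 17, completes at 38
Sum of completion times = 75
Average completion time = 75/4 = 18.75

18.75


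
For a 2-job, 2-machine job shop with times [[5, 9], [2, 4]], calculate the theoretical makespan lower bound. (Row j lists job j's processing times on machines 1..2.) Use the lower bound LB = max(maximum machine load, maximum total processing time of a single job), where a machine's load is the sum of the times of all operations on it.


Machine loads:
  Machine 1: 5 + 2 = 7
  Machine 2: 9 + 4 = 13
Max machine load = 13
Job totals:
  Job 1: 14
  Job 2: 6
Max job total = 14
Lower bound = max(13, 14) = 14

14


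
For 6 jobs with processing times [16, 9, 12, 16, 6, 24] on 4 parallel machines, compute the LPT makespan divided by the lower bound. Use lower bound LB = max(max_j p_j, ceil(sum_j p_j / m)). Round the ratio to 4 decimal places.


LPT order: [24, 16, 16, 12, 9, 6]
Machine loads after assignment: [24, 22, 16, 21]
LPT makespan = 24
Lower bound = max(max_job, ceil(total/4)) = max(24, 21) = 24
Ratio = 24 / 24 = 1.0

1.0


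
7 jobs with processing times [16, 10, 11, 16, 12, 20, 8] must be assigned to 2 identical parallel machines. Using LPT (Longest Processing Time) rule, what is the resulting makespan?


Sort jobs in decreasing order (LPT): [20, 16, 16, 12, 11, 10, 8]
Assign each job to the least loaded machine:
  Machine 1: jobs [20, 12, 11], load = 43
  Machine 2: jobs [16, 16, 10, 8], load = 50
Makespan = max load = 50

50


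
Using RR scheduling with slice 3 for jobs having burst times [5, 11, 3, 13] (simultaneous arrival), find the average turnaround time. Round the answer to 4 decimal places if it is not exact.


Time quantum = 3
Execution trace:
  J1 runs 3 units, time = 3
  J2 runs 3 units, time = 6
  J3 runs 3 units, time = 9
  J4 runs 3 units, time = 12
  J1 runs 2 units, time = 14
  J2 runs 3 units, time = 17
  J4 runs 3 units, time = 20
  J2 runs 3 units, time = 23
  J4 runs 3 units, time = 26
  J2 runs 2 units, time = 28
  J4 runs 3 units, time = 31
  J4 runs 1 units, time = 32
Finish times: [14, 28, 9, 32]
Average turnaround = 83/4 = 20.75

20.75


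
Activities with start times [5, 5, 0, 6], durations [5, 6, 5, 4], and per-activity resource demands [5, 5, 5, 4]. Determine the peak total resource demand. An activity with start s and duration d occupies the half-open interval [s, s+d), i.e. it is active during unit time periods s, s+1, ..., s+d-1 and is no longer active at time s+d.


Each activity i is active on [start_i, start_i + duration_i).
Compute total resource usage per time slot:
  t=0: active resources = [5], total = 5
  t=1: active resources = [5], total = 5
  t=2: active resources = [5], total = 5
  t=3: active resources = [5], total = 5
  t=4: active resources = [5], total = 5
  t=5: active resources = [5, 5], total = 10
  t=6: active resources = [5, 5, 4], total = 14
  t=7: active resources = [5, 5, 4], total = 14
  t=8: active resources = [5, 5, 4], total = 14
  t=9: active resources = [5, 5, 4], total = 14
  t=10: active resources = [5], total = 5
Peak resource demand = 14

14
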